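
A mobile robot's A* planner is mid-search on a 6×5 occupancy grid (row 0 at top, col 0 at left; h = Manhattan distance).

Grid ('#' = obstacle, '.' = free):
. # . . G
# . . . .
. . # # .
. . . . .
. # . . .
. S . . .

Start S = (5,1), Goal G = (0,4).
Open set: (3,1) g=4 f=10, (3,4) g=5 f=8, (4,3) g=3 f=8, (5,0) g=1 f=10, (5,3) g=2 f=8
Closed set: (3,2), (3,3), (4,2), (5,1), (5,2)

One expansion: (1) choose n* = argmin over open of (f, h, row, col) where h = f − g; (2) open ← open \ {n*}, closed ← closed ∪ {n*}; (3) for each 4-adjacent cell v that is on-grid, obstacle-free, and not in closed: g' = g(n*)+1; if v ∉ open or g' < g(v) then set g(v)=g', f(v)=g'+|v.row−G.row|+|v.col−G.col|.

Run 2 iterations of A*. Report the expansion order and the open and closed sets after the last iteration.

step 1: expand (3,4) (f=8, h=3) → closed; open now [(2,4) g=6 f=8, (3,1) g=4 f=10, (4,3) g=3 f=8, (4,4) g=6 f=10, (5,0) g=1 f=10, (5,3) g=2 f=8]
step 2: expand (2,4) (f=8, h=2) → closed; open now [(1,4) g=7 f=8, (3,1) g=4 f=10, (4,3) g=3 f=8, (4,4) g=6 f=10, (5,0) g=1 f=10, (5,3) g=2 f=8]

order=[(3,4) → (2,4)]; open=[(1,4) g=7 f=8, (3,1) g=4 f=10, (4,3) g=3 f=8, (4,4) g=6 f=10, (5,0) g=1 f=10, (5,3) g=2 f=8]; closed=[(2,4), (3,2), (3,3), (3,4), (4,2), (5,1), (5,2)]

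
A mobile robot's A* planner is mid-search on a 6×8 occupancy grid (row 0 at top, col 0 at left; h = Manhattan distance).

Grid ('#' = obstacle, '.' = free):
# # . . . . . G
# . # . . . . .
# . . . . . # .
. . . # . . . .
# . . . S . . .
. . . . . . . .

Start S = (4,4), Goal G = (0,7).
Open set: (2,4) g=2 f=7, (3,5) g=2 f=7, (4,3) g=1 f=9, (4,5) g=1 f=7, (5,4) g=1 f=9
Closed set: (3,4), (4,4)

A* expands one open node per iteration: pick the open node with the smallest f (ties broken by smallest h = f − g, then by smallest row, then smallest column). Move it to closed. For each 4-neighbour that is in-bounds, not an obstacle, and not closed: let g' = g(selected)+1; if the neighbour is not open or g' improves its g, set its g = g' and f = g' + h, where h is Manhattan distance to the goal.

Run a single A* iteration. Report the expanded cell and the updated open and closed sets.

step 1: expand (2,4) (f=7, h=5) → closed; open now [(1,4) g=3 f=7, (2,3) g=3 f=9, (2,5) g=3 f=7, (3,5) g=2 f=7, (4,3) g=1 f=9, (4,5) g=1 f=7, (5,4) g=1 f=9]

expanded=(2,4); open=[(1,4) g=3 f=7, (2,3) g=3 f=9, (2,5) g=3 f=7, (3,5) g=2 f=7, (4,3) g=1 f=9, (4,5) g=1 f=7, (5,4) g=1 f=9]; closed=[(2,4), (3,4), (4,4)]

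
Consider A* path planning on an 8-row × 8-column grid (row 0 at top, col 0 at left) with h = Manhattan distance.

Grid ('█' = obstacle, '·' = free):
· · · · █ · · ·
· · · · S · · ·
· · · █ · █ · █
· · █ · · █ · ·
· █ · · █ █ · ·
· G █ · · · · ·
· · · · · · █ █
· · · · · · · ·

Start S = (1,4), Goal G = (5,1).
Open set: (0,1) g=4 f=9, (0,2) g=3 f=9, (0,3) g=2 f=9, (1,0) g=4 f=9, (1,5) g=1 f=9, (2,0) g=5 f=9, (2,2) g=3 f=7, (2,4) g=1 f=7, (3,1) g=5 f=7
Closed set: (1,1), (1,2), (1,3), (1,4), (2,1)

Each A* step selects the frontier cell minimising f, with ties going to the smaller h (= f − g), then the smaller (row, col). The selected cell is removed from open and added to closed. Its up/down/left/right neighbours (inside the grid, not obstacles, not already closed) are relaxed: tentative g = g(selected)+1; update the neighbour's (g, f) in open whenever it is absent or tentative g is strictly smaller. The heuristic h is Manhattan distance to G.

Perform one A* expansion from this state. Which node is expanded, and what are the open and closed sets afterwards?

step 1: expand (3,1) (f=7, h=2) → closed; open now [(0,1) g=4 f=9, (0,2) g=3 f=9, (0,3) g=2 f=9, (1,0) g=4 f=9, (1,5) g=1 f=9, (2,0) g=5 f=9, (2,2) g=3 f=7, (2,4) g=1 f=7, (3,0) g=6 f=9]

expanded=(3,1); open=[(0,1) g=4 f=9, (0,2) g=3 f=9, (0,3) g=2 f=9, (1,0) g=4 f=9, (1,5) g=1 f=9, (2,0) g=5 f=9, (2,2) g=3 f=7, (2,4) g=1 f=7, (3,0) g=6 f=9]; closed=[(1,1), (1,2), (1,3), (1,4), (2,1), (3,1)]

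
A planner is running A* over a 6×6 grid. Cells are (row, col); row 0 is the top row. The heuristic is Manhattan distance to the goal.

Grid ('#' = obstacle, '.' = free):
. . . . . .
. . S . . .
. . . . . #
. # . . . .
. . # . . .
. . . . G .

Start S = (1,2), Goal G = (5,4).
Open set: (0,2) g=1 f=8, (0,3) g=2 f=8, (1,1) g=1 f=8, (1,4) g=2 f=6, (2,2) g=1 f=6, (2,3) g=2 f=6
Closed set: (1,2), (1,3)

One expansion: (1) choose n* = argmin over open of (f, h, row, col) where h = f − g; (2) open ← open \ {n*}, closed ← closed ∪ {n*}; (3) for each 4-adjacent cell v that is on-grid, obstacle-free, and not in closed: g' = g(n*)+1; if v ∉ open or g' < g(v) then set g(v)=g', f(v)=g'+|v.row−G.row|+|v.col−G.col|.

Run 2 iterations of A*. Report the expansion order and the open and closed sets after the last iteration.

order=[(1,4) → (2,4)]; open=[(0,2) g=1 f=8, (0,3) g=2 f=8, (0,4) g=3 f=8, (1,1) g=1 f=8, (1,5) g=3 f=8, (2,2) g=1 f=6, (2,3) g=2 f=6, (3,4) g=4 f=6]; closed=[(1,2), (1,3), (1,4), (2,4)]

step 1: expand (1,4) (f=6, h=4) → closed; open now [(0,2) g=1 f=8, (0,3) g=2 f=8, (0,4) g=3 f=8, (1,1) g=1 f=8, (1,5) g=3 f=8, (2,2) g=1 f=6, (2,3) g=2 f=6, (2,4) g=3 f=6]
step 2: expand (2,4) (f=6, h=3) → closed; open now [(0,2) g=1 f=8, (0,3) g=2 f=8, (0,4) g=3 f=8, (1,1) g=1 f=8, (1,5) g=3 f=8, (2,2) g=1 f=6, (2,3) g=2 f=6, (3,4) g=4 f=6]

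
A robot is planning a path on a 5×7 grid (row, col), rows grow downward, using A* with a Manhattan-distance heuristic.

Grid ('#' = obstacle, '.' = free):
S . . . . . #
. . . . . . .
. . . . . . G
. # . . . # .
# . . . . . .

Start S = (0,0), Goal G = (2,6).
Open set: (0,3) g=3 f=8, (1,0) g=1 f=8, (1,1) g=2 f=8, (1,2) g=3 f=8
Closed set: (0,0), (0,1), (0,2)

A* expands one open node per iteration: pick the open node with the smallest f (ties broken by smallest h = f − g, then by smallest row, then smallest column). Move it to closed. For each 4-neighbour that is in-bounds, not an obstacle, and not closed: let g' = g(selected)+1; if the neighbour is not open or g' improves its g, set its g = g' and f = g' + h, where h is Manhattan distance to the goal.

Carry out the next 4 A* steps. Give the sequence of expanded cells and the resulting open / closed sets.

order=[(0,3) → (0,4) → (0,5) → (1,5)]; open=[(1,0) g=1 f=8, (1,1) g=2 f=8, (1,2) g=3 f=8, (1,3) g=4 f=8, (1,4) g=5 f=8, (1,6) g=7 f=8, (2,5) g=7 f=8]; closed=[(0,0), (0,1), (0,2), (0,3), (0,4), (0,5), (1,5)]

step 1: expand (0,3) (f=8, h=5) → closed; open now [(0,4) g=4 f=8, (1,0) g=1 f=8, (1,1) g=2 f=8, (1,2) g=3 f=8, (1,3) g=4 f=8]
step 2: expand (0,4) (f=8, h=4) → closed; open now [(0,5) g=5 f=8, (1,0) g=1 f=8, (1,1) g=2 f=8, (1,2) g=3 f=8, (1,3) g=4 f=8, (1,4) g=5 f=8]
step 3: expand (0,5) (f=8, h=3) → closed; open now [(1,0) g=1 f=8, (1,1) g=2 f=8, (1,2) g=3 f=8, (1,3) g=4 f=8, (1,4) g=5 f=8, (1,5) g=6 f=8]
step 4: expand (1,5) (f=8, h=2) → closed; open now [(1,0) g=1 f=8, (1,1) g=2 f=8, (1,2) g=3 f=8, (1,3) g=4 f=8, (1,4) g=5 f=8, (1,6) g=7 f=8, (2,5) g=7 f=8]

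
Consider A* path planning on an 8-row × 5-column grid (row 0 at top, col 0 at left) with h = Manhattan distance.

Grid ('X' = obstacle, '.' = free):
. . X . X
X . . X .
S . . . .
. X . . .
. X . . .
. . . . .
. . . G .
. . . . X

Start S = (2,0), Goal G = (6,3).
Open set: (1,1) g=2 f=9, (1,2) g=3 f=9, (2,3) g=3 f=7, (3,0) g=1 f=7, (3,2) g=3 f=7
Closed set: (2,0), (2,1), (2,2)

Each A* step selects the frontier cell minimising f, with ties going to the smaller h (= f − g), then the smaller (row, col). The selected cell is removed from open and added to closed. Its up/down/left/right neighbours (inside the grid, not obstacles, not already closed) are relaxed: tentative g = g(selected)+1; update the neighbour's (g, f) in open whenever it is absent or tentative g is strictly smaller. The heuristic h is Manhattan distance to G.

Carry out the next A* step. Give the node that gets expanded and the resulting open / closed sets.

expanded=(2,3); open=[(1,1) g=2 f=9, (1,2) g=3 f=9, (2,4) g=4 f=9, (3,0) g=1 f=7, (3,2) g=3 f=7, (3,3) g=4 f=7]; closed=[(2,0), (2,1), (2,2), (2,3)]

step 1: expand (2,3) (f=7, h=4) → closed; open now [(1,1) g=2 f=9, (1,2) g=3 f=9, (2,4) g=4 f=9, (3,0) g=1 f=7, (3,2) g=3 f=7, (3,3) g=4 f=7]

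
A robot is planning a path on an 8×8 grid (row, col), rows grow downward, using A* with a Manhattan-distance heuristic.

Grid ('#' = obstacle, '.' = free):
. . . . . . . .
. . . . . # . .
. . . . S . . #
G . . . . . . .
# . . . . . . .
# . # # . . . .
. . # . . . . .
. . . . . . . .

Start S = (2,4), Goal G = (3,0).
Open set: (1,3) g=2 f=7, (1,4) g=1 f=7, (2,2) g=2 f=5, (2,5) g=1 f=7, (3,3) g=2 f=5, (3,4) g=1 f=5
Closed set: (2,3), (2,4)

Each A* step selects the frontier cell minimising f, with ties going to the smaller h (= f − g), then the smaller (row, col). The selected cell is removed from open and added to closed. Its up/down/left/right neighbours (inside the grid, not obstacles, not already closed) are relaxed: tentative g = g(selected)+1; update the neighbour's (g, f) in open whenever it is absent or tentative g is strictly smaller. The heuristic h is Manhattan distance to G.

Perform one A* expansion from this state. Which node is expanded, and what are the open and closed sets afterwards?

expanded=(2,2); open=[(1,2) g=3 f=7, (1,3) g=2 f=7, (1,4) g=1 f=7, (2,1) g=3 f=5, (2,5) g=1 f=7, (3,2) g=3 f=5, (3,3) g=2 f=5, (3,4) g=1 f=5]; closed=[(2,2), (2,3), (2,4)]

step 1: expand (2,2) (f=5, h=3) → closed; open now [(1,2) g=3 f=7, (1,3) g=2 f=7, (1,4) g=1 f=7, (2,1) g=3 f=5, (2,5) g=1 f=7, (3,2) g=3 f=5, (3,3) g=2 f=5, (3,4) g=1 f=5]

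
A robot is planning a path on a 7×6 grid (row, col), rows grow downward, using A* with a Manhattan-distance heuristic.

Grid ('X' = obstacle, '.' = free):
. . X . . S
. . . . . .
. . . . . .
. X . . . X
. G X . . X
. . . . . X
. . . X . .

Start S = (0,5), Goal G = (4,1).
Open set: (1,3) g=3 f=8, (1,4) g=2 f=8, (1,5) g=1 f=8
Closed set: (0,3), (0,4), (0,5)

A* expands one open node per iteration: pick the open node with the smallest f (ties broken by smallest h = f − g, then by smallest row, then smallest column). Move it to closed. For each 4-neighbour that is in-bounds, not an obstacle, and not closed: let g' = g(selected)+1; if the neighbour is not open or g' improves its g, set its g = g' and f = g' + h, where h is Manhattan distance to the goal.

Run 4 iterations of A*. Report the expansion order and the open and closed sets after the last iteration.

order=[(1,3) → (1,2) → (1,1) → (2,1)]; open=[(0,1) g=6 f=10, (1,0) g=6 f=10, (1,4) g=2 f=8, (1,5) g=1 f=8, (2,0) g=7 f=10, (2,2) g=5 f=8, (2,3) g=4 f=8]; closed=[(0,3), (0,4), (0,5), (1,1), (1,2), (1,3), (2,1)]

step 1: expand (1,3) (f=8, h=5) → closed; open now [(1,2) g=4 f=8, (1,4) g=2 f=8, (1,5) g=1 f=8, (2,3) g=4 f=8]
step 2: expand (1,2) (f=8, h=4) → closed; open now [(1,1) g=5 f=8, (1,4) g=2 f=8, (1,5) g=1 f=8, (2,2) g=5 f=8, (2,3) g=4 f=8]
step 3: expand (1,1) (f=8, h=3) → closed; open now [(0,1) g=6 f=10, (1,0) g=6 f=10, (1,4) g=2 f=8, (1,5) g=1 f=8, (2,1) g=6 f=8, (2,2) g=5 f=8, (2,3) g=4 f=8]
step 4: expand (2,1) (f=8, h=2) → closed; open now [(0,1) g=6 f=10, (1,0) g=6 f=10, (1,4) g=2 f=8, (1,5) g=1 f=8, (2,0) g=7 f=10, (2,2) g=5 f=8, (2,3) g=4 f=8]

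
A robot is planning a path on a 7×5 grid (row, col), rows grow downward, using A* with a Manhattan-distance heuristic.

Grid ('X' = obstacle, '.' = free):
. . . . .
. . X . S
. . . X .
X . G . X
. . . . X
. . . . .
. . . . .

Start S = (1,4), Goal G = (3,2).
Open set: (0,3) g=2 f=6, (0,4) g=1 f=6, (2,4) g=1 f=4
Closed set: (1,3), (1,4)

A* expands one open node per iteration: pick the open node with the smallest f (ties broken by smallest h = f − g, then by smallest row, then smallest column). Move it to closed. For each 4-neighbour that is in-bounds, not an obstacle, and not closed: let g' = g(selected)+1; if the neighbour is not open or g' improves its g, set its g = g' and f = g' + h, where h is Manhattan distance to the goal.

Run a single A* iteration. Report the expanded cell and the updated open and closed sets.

step 1: expand (2,4) (f=4, h=3) → closed; open now [(0,3) g=2 f=6, (0,4) g=1 f=6]

expanded=(2,4); open=[(0,3) g=2 f=6, (0,4) g=1 f=6]; closed=[(1,3), (1,4), (2,4)]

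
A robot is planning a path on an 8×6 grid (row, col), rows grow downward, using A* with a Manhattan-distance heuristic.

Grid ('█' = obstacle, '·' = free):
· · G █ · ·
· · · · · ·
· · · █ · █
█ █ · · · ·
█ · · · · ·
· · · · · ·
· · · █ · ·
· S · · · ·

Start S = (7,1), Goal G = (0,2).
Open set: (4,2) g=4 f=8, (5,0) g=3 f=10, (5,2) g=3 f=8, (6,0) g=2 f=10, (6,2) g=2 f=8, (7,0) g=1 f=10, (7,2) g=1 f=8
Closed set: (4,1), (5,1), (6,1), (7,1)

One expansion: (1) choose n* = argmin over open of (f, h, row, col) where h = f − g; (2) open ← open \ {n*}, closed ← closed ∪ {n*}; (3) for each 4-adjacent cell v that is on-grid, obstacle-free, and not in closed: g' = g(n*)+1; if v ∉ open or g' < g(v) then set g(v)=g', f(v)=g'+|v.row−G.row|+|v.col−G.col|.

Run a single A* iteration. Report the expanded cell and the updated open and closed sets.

expanded=(4,2); open=[(3,2) g=5 f=8, (4,3) g=5 f=10, (5,0) g=3 f=10, (5,2) g=3 f=8, (6,0) g=2 f=10, (6,2) g=2 f=8, (7,0) g=1 f=10, (7,2) g=1 f=8]; closed=[(4,1), (4,2), (5,1), (6,1), (7,1)]

step 1: expand (4,2) (f=8, h=4) → closed; open now [(3,2) g=5 f=8, (4,3) g=5 f=10, (5,0) g=3 f=10, (5,2) g=3 f=8, (6,0) g=2 f=10, (6,2) g=2 f=8, (7,0) g=1 f=10, (7,2) g=1 f=8]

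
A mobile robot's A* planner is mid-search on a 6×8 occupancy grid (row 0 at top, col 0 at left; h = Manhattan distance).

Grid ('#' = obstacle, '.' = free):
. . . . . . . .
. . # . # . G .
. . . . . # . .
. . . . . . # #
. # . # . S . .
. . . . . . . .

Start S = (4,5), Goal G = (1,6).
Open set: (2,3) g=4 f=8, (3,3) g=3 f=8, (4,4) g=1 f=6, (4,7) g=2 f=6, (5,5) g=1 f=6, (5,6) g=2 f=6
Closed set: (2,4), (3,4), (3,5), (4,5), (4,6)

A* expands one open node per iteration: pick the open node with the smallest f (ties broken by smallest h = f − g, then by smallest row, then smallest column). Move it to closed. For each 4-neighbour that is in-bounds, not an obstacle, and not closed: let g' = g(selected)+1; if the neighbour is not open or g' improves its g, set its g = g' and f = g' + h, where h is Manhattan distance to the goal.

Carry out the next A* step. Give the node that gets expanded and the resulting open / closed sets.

step 1: expand (4,7) (f=6, h=4) → closed; open now [(2,3) g=4 f=8, (3,3) g=3 f=8, (4,4) g=1 f=6, (5,5) g=1 f=6, (5,6) g=2 f=6, (5,7) g=3 f=8]

expanded=(4,7); open=[(2,3) g=4 f=8, (3,3) g=3 f=8, (4,4) g=1 f=6, (5,5) g=1 f=6, (5,6) g=2 f=6, (5,7) g=3 f=8]; closed=[(2,4), (3,4), (3,5), (4,5), (4,6), (4,7)]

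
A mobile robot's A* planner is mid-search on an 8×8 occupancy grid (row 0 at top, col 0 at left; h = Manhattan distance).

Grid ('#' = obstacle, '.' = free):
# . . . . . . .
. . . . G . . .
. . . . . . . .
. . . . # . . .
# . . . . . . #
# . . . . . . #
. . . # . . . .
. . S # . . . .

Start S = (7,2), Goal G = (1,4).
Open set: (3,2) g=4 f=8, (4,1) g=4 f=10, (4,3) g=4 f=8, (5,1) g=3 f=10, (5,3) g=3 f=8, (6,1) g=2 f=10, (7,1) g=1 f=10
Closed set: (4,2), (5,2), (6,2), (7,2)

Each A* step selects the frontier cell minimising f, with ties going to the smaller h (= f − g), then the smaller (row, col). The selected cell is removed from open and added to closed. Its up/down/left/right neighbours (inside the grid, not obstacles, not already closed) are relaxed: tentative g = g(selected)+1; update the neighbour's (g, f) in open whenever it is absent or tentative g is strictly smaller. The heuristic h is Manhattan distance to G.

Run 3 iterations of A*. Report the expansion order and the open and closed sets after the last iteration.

order=[(3,2) → (2,2) → (1,2)]; open=[(0,2) g=7 f=10, (1,1) g=7 f=10, (1,3) g=7 f=8, (2,1) g=6 f=10, (2,3) g=6 f=8, (3,1) g=5 f=10, (3,3) g=5 f=8, (4,1) g=4 f=10, (4,3) g=4 f=8, (5,1) g=3 f=10, (5,3) g=3 f=8, (6,1) g=2 f=10, (7,1) g=1 f=10]; closed=[(1,2), (2,2), (3,2), (4,2), (5,2), (6,2), (7,2)]

step 1: expand (3,2) (f=8, h=4) → closed; open now [(2,2) g=5 f=8, (3,1) g=5 f=10, (3,3) g=5 f=8, (4,1) g=4 f=10, (4,3) g=4 f=8, (5,1) g=3 f=10, (5,3) g=3 f=8, (6,1) g=2 f=10, (7,1) g=1 f=10]
step 2: expand (2,2) (f=8, h=3) → closed; open now [(1,2) g=6 f=8, (2,1) g=6 f=10, (2,3) g=6 f=8, (3,1) g=5 f=10, (3,3) g=5 f=8, (4,1) g=4 f=10, (4,3) g=4 f=8, (5,1) g=3 f=10, (5,3) g=3 f=8, (6,1) g=2 f=10, (7,1) g=1 f=10]
step 3: expand (1,2) (f=8, h=2) → closed; open now [(0,2) g=7 f=10, (1,1) g=7 f=10, (1,3) g=7 f=8, (2,1) g=6 f=10, (2,3) g=6 f=8, (3,1) g=5 f=10, (3,3) g=5 f=8, (4,1) g=4 f=10, (4,3) g=4 f=8, (5,1) g=3 f=10, (5,3) g=3 f=8, (6,1) g=2 f=10, (7,1) g=1 f=10]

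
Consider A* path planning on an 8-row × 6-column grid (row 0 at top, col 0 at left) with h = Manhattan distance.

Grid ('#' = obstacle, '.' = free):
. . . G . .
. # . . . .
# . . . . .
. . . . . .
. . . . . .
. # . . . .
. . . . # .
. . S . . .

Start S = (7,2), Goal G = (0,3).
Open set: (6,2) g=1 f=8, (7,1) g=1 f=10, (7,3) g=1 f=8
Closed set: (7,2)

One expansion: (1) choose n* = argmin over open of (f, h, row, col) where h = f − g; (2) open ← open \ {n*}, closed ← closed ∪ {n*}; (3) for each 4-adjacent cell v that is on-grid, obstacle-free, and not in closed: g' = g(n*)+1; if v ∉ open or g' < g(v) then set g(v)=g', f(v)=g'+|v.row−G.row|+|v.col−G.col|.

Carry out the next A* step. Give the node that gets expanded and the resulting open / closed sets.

step 1: expand (6,2) (f=8, h=7) → closed; open now [(5,2) g=2 f=8, (6,1) g=2 f=10, (6,3) g=2 f=8, (7,1) g=1 f=10, (7,3) g=1 f=8]

expanded=(6,2); open=[(5,2) g=2 f=8, (6,1) g=2 f=10, (6,3) g=2 f=8, (7,1) g=1 f=10, (7,3) g=1 f=8]; closed=[(6,2), (7,2)]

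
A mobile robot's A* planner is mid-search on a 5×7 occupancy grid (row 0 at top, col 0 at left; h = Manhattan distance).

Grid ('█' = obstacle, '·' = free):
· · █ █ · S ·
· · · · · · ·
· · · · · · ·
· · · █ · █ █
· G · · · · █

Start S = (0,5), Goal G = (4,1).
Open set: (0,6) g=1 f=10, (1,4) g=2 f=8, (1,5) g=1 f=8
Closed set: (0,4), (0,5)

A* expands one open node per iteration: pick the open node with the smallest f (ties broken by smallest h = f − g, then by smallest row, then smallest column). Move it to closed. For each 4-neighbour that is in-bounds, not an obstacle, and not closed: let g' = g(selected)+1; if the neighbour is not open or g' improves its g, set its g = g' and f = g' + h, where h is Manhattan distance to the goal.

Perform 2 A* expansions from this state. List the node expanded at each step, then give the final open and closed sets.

step 1: expand (1,4) (f=8, h=6) → closed; open now [(0,6) g=1 f=10, (1,3) g=3 f=8, (1,5) g=1 f=8, (2,4) g=3 f=8]
step 2: expand (1,3) (f=8, h=5) → closed; open now [(0,6) g=1 f=10, (1,2) g=4 f=8, (1,5) g=1 f=8, (2,3) g=4 f=8, (2,4) g=3 f=8]

order=[(1,4) → (1,3)]; open=[(0,6) g=1 f=10, (1,2) g=4 f=8, (1,5) g=1 f=8, (2,3) g=4 f=8, (2,4) g=3 f=8]; closed=[(0,4), (0,5), (1,3), (1,4)]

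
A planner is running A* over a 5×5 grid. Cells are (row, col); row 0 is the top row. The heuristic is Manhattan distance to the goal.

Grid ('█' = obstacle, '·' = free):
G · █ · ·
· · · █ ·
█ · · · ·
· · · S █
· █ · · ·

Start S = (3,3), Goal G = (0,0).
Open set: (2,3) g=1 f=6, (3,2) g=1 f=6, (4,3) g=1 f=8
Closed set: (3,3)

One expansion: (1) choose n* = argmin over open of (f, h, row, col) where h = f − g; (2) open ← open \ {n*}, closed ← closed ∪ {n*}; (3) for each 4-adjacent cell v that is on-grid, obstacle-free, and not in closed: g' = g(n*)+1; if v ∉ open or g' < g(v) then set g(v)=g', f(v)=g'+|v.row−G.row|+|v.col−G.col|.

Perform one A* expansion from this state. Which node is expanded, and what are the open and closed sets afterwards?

expanded=(2,3); open=[(2,2) g=2 f=6, (2,4) g=2 f=8, (3,2) g=1 f=6, (4,3) g=1 f=8]; closed=[(2,3), (3,3)]

step 1: expand (2,3) (f=6, h=5) → closed; open now [(2,2) g=2 f=6, (2,4) g=2 f=8, (3,2) g=1 f=6, (4,3) g=1 f=8]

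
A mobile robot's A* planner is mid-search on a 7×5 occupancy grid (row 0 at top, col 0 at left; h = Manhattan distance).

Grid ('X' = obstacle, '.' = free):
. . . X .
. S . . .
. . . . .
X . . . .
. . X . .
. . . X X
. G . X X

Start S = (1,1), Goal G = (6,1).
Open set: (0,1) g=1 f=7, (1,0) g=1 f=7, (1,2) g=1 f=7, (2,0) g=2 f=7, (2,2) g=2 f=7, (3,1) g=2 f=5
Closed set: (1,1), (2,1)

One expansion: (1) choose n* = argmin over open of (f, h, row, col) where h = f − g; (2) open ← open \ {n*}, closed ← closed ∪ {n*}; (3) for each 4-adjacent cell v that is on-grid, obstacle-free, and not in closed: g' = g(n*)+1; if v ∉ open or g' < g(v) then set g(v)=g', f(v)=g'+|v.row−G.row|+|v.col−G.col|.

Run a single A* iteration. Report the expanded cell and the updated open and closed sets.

step 1: expand (3,1) (f=5, h=3) → closed; open now [(0,1) g=1 f=7, (1,0) g=1 f=7, (1,2) g=1 f=7, (2,0) g=2 f=7, (2,2) g=2 f=7, (3,2) g=3 f=7, (4,1) g=3 f=5]

expanded=(3,1); open=[(0,1) g=1 f=7, (1,0) g=1 f=7, (1,2) g=1 f=7, (2,0) g=2 f=7, (2,2) g=2 f=7, (3,2) g=3 f=7, (4,1) g=3 f=5]; closed=[(1,1), (2,1), (3,1)]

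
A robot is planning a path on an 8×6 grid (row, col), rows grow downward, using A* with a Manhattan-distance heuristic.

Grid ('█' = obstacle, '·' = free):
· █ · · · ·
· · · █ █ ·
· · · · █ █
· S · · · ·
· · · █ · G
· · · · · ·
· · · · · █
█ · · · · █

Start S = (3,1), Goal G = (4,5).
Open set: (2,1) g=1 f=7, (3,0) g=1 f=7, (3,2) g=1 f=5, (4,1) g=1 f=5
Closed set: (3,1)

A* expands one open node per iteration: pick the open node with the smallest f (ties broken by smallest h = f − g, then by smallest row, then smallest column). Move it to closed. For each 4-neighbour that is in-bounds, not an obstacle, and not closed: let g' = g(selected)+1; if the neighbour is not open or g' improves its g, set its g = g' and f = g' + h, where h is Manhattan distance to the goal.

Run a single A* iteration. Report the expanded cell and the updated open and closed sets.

step 1: expand (3,2) (f=5, h=4) → closed; open now [(2,1) g=1 f=7, (2,2) g=2 f=7, (3,0) g=1 f=7, (3,3) g=2 f=5, (4,1) g=1 f=5, (4,2) g=2 f=5]

expanded=(3,2); open=[(2,1) g=1 f=7, (2,2) g=2 f=7, (3,0) g=1 f=7, (3,3) g=2 f=5, (4,1) g=1 f=5, (4,2) g=2 f=5]; closed=[(3,1), (3,2)]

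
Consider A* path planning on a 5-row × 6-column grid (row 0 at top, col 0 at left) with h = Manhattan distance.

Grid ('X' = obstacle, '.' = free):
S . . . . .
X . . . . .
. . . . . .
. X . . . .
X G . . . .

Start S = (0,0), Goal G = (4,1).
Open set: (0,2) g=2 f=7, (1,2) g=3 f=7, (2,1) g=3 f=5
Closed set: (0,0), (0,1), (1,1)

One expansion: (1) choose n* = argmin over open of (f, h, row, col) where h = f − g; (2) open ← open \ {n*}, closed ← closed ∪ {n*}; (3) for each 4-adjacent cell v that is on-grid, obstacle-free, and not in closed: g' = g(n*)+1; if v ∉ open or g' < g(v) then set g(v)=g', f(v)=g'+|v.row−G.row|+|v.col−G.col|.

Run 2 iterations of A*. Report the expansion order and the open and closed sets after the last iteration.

order=[(2,1) → (2,0)]; open=[(0,2) g=2 f=7, (1,2) g=3 f=7, (2,2) g=4 f=7, (3,0) g=5 f=7]; closed=[(0,0), (0,1), (1,1), (2,0), (2,1)]

step 1: expand (2,1) (f=5, h=2) → closed; open now [(0,2) g=2 f=7, (1,2) g=3 f=7, (2,0) g=4 f=7, (2,2) g=4 f=7]
step 2: expand (2,0) (f=7, h=3) → closed; open now [(0,2) g=2 f=7, (1,2) g=3 f=7, (2,2) g=4 f=7, (3,0) g=5 f=7]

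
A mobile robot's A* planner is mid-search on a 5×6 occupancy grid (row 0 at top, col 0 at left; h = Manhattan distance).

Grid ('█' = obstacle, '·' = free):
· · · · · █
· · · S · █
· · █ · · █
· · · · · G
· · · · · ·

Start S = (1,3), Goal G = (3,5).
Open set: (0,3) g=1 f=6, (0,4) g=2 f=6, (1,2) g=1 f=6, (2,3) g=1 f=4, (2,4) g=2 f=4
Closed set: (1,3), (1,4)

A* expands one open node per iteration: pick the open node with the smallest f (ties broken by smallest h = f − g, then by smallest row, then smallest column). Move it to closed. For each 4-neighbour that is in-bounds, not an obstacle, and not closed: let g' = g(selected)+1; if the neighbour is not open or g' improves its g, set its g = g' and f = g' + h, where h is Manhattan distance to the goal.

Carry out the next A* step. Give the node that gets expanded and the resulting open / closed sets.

expanded=(2,4); open=[(0,3) g=1 f=6, (0,4) g=2 f=6, (1,2) g=1 f=6, (2,3) g=1 f=4, (3,4) g=3 f=4]; closed=[(1,3), (1,4), (2,4)]

step 1: expand (2,4) (f=4, h=2) → closed; open now [(0,3) g=1 f=6, (0,4) g=2 f=6, (1,2) g=1 f=6, (2,3) g=1 f=4, (3,4) g=3 f=4]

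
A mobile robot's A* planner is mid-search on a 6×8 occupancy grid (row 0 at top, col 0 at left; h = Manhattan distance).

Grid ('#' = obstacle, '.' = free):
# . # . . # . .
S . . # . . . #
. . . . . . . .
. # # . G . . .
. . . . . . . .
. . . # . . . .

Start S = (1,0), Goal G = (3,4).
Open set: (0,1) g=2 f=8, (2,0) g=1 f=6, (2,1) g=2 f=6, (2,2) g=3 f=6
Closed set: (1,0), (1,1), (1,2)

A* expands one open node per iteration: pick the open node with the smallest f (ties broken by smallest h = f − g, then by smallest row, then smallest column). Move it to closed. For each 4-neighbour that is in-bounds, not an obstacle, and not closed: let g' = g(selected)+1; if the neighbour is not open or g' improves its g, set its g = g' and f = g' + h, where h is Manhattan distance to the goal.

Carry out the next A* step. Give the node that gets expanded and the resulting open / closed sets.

step 1: expand (2,2) (f=6, h=3) → closed; open now [(0,1) g=2 f=8, (2,0) g=1 f=6, (2,1) g=2 f=6, (2,3) g=4 f=6]

expanded=(2,2); open=[(0,1) g=2 f=8, (2,0) g=1 f=6, (2,1) g=2 f=6, (2,3) g=4 f=6]; closed=[(1,0), (1,1), (1,2), (2,2)]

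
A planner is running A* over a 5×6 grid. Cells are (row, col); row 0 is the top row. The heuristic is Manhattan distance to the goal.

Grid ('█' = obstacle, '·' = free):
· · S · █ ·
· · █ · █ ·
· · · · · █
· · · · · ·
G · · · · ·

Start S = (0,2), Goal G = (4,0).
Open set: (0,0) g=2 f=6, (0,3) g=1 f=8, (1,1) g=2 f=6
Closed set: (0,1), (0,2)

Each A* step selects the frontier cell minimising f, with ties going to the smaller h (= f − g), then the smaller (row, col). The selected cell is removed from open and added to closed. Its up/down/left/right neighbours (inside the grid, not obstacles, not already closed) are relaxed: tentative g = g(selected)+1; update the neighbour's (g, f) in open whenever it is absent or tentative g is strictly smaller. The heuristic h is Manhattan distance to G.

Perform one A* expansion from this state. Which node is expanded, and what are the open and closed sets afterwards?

expanded=(0,0); open=[(0,3) g=1 f=8, (1,0) g=3 f=6, (1,1) g=2 f=6]; closed=[(0,0), (0,1), (0,2)]

step 1: expand (0,0) (f=6, h=4) → closed; open now [(0,3) g=1 f=8, (1,0) g=3 f=6, (1,1) g=2 f=6]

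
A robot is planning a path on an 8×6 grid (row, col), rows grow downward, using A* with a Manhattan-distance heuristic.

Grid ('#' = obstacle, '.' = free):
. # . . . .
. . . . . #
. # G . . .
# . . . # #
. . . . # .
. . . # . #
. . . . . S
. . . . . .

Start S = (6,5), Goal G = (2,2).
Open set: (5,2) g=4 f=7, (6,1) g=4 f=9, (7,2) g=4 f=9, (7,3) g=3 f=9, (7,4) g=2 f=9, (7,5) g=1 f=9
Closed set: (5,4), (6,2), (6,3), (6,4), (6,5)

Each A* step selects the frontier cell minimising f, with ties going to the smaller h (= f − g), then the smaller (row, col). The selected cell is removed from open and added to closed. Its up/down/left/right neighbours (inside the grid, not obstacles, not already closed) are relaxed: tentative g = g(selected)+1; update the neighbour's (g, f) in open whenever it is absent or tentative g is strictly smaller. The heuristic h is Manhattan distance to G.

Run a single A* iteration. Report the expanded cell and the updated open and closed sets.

step 1: expand (5,2) (f=7, h=3) → closed; open now [(4,2) g=5 f=7, (5,1) g=5 f=9, (6,1) g=4 f=9, (7,2) g=4 f=9, (7,3) g=3 f=9, (7,4) g=2 f=9, (7,5) g=1 f=9]

expanded=(5,2); open=[(4,2) g=5 f=7, (5,1) g=5 f=9, (6,1) g=4 f=9, (7,2) g=4 f=9, (7,3) g=3 f=9, (7,4) g=2 f=9, (7,5) g=1 f=9]; closed=[(5,2), (5,4), (6,2), (6,3), (6,4), (6,5)]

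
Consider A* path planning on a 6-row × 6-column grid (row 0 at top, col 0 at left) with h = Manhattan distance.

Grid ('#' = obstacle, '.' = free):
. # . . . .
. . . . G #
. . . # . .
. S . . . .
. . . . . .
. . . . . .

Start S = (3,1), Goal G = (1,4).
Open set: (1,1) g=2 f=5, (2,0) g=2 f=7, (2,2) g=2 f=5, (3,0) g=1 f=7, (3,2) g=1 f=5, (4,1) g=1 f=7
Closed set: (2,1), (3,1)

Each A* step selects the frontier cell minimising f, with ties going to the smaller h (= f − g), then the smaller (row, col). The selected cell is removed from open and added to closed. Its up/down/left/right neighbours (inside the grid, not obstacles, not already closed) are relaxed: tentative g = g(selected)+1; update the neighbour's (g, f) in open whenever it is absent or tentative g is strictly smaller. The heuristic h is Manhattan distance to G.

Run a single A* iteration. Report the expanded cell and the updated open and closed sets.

step 1: expand (1,1) (f=5, h=3) → closed; open now [(1,0) g=3 f=7, (1,2) g=3 f=5, (2,0) g=2 f=7, (2,2) g=2 f=5, (3,0) g=1 f=7, (3,2) g=1 f=5, (4,1) g=1 f=7]

expanded=(1,1); open=[(1,0) g=3 f=7, (1,2) g=3 f=5, (2,0) g=2 f=7, (2,2) g=2 f=5, (3,0) g=1 f=7, (3,2) g=1 f=5, (4,1) g=1 f=7]; closed=[(1,1), (2,1), (3,1)]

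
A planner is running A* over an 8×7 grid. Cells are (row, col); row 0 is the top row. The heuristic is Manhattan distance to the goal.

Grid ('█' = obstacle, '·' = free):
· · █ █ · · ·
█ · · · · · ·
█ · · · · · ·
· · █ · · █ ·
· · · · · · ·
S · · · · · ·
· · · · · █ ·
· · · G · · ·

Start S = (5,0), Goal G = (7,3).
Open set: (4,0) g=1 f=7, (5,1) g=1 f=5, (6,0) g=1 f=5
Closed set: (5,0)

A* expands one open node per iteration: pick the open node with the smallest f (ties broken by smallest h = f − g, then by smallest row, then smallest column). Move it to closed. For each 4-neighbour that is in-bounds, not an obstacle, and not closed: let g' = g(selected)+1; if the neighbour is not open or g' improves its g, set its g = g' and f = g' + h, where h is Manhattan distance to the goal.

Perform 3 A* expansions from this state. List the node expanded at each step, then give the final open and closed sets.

order=[(5,1) → (5,2) → (5,3)]; open=[(4,0) g=1 f=7, (4,1) g=2 f=7, (4,2) g=3 f=7, (4,3) g=4 f=7, (5,4) g=4 f=7, (6,0) g=1 f=5, (6,1) g=2 f=5, (6,2) g=3 f=5, (6,3) g=4 f=5]; closed=[(5,0), (5,1), (5,2), (5,3)]

step 1: expand (5,1) (f=5, h=4) → closed; open now [(4,0) g=1 f=7, (4,1) g=2 f=7, (5,2) g=2 f=5, (6,0) g=1 f=5, (6,1) g=2 f=5]
step 2: expand (5,2) (f=5, h=3) → closed; open now [(4,0) g=1 f=7, (4,1) g=2 f=7, (4,2) g=3 f=7, (5,3) g=3 f=5, (6,0) g=1 f=5, (6,1) g=2 f=5, (6,2) g=3 f=5]
step 3: expand (5,3) (f=5, h=2) → closed; open now [(4,0) g=1 f=7, (4,1) g=2 f=7, (4,2) g=3 f=7, (4,3) g=4 f=7, (5,4) g=4 f=7, (6,0) g=1 f=5, (6,1) g=2 f=5, (6,2) g=3 f=5, (6,3) g=4 f=5]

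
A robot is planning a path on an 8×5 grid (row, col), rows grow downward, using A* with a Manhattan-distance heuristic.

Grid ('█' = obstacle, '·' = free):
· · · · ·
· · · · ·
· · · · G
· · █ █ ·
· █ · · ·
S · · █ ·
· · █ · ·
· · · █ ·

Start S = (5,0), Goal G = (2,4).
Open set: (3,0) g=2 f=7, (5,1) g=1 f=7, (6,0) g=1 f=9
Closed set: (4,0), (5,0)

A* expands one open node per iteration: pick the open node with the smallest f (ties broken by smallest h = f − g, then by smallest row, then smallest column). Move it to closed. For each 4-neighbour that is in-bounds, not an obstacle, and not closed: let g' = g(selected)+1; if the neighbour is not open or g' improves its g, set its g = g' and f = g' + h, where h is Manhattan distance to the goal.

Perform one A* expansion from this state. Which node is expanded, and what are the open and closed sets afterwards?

expanded=(3,0); open=[(2,0) g=3 f=7, (3,1) g=3 f=7, (5,1) g=1 f=7, (6,0) g=1 f=9]; closed=[(3,0), (4,0), (5,0)]

step 1: expand (3,0) (f=7, h=5) → closed; open now [(2,0) g=3 f=7, (3,1) g=3 f=7, (5,1) g=1 f=7, (6,0) g=1 f=9]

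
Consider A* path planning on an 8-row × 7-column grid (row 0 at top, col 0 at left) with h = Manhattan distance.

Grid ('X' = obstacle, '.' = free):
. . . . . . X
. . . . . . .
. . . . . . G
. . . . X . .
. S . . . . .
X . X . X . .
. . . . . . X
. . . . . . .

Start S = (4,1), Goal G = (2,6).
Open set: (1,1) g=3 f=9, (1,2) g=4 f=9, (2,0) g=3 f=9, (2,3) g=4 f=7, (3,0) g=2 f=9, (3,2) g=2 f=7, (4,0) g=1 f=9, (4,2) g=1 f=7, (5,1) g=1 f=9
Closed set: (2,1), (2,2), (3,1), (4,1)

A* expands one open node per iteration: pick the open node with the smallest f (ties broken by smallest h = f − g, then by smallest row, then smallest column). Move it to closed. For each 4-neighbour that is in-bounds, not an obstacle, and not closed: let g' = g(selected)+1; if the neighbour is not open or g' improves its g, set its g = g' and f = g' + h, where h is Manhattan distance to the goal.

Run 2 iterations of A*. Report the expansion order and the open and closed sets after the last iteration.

step 1: expand (2,3) (f=7, h=3) → closed; open now [(1,1) g=3 f=9, (1,2) g=4 f=9, (1,3) g=5 f=9, (2,0) g=3 f=9, (2,4) g=5 f=7, (3,0) g=2 f=9, (3,2) g=2 f=7, (3,3) g=5 f=9, (4,0) g=1 f=9, (4,2) g=1 f=7, (5,1) g=1 f=9]
step 2: expand (2,4) (f=7, h=2) → closed; open now [(1,1) g=3 f=9, (1,2) g=4 f=9, (1,3) g=5 f=9, (1,4) g=6 f=9, (2,0) g=3 f=9, (2,5) g=6 f=7, (3,0) g=2 f=9, (3,2) g=2 f=7, (3,3) g=5 f=9, (4,0) g=1 f=9, (4,2) g=1 f=7, (5,1) g=1 f=9]

order=[(2,3) → (2,4)]; open=[(1,1) g=3 f=9, (1,2) g=4 f=9, (1,3) g=5 f=9, (1,4) g=6 f=9, (2,0) g=3 f=9, (2,5) g=6 f=7, (3,0) g=2 f=9, (3,2) g=2 f=7, (3,3) g=5 f=9, (4,0) g=1 f=9, (4,2) g=1 f=7, (5,1) g=1 f=9]; closed=[(2,1), (2,2), (2,3), (2,4), (3,1), (4,1)]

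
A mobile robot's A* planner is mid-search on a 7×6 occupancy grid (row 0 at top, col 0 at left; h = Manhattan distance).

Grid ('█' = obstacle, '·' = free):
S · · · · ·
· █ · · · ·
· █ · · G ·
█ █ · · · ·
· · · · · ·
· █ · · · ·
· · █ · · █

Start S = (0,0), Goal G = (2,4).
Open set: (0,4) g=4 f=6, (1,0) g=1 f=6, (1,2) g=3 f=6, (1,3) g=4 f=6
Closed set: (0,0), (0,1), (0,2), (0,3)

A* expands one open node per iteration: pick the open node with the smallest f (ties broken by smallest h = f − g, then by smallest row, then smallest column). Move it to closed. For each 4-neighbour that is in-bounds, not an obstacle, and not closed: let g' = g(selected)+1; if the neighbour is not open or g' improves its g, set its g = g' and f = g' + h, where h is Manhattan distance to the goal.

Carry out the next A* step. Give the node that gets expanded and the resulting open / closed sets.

step 1: expand (0,4) (f=6, h=2) → closed; open now [(0,5) g=5 f=8, (1,0) g=1 f=6, (1,2) g=3 f=6, (1,3) g=4 f=6, (1,4) g=5 f=6]

expanded=(0,4); open=[(0,5) g=5 f=8, (1,0) g=1 f=6, (1,2) g=3 f=6, (1,3) g=4 f=6, (1,4) g=5 f=6]; closed=[(0,0), (0,1), (0,2), (0,3), (0,4)]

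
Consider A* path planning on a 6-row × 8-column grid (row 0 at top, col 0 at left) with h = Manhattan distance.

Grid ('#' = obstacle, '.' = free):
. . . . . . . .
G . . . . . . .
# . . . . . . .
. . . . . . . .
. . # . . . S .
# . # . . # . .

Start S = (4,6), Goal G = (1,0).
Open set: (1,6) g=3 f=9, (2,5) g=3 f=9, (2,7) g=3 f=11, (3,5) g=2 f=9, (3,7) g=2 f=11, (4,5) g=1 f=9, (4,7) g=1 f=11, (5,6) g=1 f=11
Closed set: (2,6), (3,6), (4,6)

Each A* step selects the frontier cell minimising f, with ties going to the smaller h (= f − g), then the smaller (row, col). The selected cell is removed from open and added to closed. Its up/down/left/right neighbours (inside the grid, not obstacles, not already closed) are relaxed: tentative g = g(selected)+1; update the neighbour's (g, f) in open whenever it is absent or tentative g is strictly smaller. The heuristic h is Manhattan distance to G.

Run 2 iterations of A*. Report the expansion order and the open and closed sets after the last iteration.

step 1: expand (1,6) (f=9, h=6) → closed; open now [(0,6) g=4 f=11, (1,5) g=4 f=9, (1,7) g=4 f=11, (2,5) g=3 f=9, (2,7) g=3 f=11, (3,5) g=2 f=9, (3,7) g=2 f=11, (4,5) g=1 f=9, (4,7) g=1 f=11, (5,6) g=1 f=11]
step 2: expand (1,5) (f=9, h=5) → closed; open now [(0,5) g=5 f=11, (0,6) g=4 f=11, (1,4) g=5 f=9, (1,7) g=4 f=11, (2,5) g=3 f=9, (2,7) g=3 f=11, (3,5) g=2 f=9, (3,7) g=2 f=11, (4,5) g=1 f=9, (4,7) g=1 f=11, (5,6) g=1 f=11]

order=[(1,6) → (1,5)]; open=[(0,5) g=5 f=11, (0,6) g=4 f=11, (1,4) g=5 f=9, (1,7) g=4 f=11, (2,5) g=3 f=9, (2,7) g=3 f=11, (3,5) g=2 f=9, (3,7) g=2 f=11, (4,5) g=1 f=9, (4,7) g=1 f=11, (5,6) g=1 f=11]; closed=[(1,5), (1,6), (2,6), (3,6), (4,6)]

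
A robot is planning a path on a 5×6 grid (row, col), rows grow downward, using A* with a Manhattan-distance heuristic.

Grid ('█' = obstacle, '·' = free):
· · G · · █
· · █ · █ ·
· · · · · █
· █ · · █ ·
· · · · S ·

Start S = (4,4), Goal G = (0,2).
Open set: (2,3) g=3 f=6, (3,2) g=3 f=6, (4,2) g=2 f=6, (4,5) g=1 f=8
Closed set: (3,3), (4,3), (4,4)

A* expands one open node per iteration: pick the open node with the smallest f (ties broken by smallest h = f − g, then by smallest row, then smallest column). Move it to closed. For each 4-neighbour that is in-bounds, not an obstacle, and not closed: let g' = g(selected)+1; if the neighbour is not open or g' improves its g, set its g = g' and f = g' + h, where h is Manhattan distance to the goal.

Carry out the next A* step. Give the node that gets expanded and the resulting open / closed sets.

step 1: expand (2,3) (f=6, h=3) → closed; open now [(1,3) g=4 f=6, (2,2) g=4 f=6, (2,4) g=4 f=8, (3,2) g=3 f=6, (4,2) g=2 f=6, (4,5) g=1 f=8]

expanded=(2,3); open=[(1,3) g=4 f=6, (2,2) g=4 f=6, (2,4) g=4 f=8, (3,2) g=3 f=6, (4,2) g=2 f=6, (4,5) g=1 f=8]; closed=[(2,3), (3,3), (4,3), (4,4)]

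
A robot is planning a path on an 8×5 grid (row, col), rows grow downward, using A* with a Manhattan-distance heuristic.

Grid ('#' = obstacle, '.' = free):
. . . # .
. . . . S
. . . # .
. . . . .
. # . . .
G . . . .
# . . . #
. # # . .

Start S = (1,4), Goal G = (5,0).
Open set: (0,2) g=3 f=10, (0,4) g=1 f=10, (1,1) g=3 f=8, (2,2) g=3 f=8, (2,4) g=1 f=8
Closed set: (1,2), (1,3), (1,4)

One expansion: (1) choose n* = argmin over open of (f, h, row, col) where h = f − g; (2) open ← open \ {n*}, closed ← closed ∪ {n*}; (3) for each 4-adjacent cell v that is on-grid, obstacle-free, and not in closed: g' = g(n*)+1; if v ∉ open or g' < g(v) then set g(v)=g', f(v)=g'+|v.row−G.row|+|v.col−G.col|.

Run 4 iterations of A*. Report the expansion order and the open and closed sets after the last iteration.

order=[(1,1) → (1,0) → (2,0) → (3,0)]; open=[(0,0) g=5 f=10, (0,1) g=4 f=10, (0,2) g=3 f=10, (0,4) g=1 f=10, (2,1) g=4 f=8, (2,2) g=3 f=8, (2,4) g=1 f=8, (3,1) g=7 f=10, (4,0) g=7 f=8]; closed=[(1,0), (1,1), (1,2), (1,3), (1,4), (2,0), (3,0)]

step 1: expand (1,1) (f=8, h=5) → closed; open now [(0,1) g=4 f=10, (0,2) g=3 f=10, (0,4) g=1 f=10, (1,0) g=4 f=8, (2,1) g=4 f=8, (2,2) g=3 f=8, (2,4) g=1 f=8]
step 2: expand (1,0) (f=8, h=4) → closed; open now [(0,0) g=5 f=10, (0,1) g=4 f=10, (0,2) g=3 f=10, (0,4) g=1 f=10, (2,0) g=5 f=8, (2,1) g=4 f=8, (2,2) g=3 f=8, (2,4) g=1 f=8]
step 3: expand (2,0) (f=8, h=3) → closed; open now [(0,0) g=5 f=10, (0,1) g=4 f=10, (0,2) g=3 f=10, (0,4) g=1 f=10, (2,1) g=4 f=8, (2,2) g=3 f=8, (2,4) g=1 f=8, (3,0) g=6 f=8]
step 4: expand (3,0) (f=8, h=2) → closed; open now [(0,0) g=5 f=10, (0,1) g=4 f=10, (0,2) g=3 f=10, (0,4) g=1 f=10, (2,1) g=4 f=8, (2,2) g=3 f=8, (2,4) g=1 f=8, (3,1) g=7 f=10, (4,0) g=7 f=8]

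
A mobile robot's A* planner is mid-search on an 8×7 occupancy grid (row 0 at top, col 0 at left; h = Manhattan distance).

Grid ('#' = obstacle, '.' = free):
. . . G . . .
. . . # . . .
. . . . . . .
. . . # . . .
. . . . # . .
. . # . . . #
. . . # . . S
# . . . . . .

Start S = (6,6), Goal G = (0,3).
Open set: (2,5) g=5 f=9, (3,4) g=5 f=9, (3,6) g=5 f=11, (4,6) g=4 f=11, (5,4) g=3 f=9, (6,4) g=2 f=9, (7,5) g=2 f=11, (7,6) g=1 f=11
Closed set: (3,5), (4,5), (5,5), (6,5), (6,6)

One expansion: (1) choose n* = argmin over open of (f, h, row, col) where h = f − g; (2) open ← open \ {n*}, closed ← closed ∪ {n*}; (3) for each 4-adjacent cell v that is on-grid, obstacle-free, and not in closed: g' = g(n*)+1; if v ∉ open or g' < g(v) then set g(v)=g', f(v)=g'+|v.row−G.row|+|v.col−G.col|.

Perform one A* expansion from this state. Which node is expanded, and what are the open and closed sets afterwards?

step 1: expand (2,5) (f=9, h=4) → closed; open now [(1,5) g=6 f=9, (2,4) g=6 f=9, (2,6) g=6 f=11, (3,4) g=5 f=9, (3,6) g=5 f=11, (4,6) g=4 f=11, (5,4) g=3 f=9, (6,4) g=2 f=9, (7,5) g=2 f=11, (7,6) g=1 f=11]

expanded=(2,5); open=[(1,5) g=6 f=9, (2,4) g=6 f=9, (2,6) g=6 f=11, (3,4) g=5 f=9, (3,6) g=5 f=11, (4,6) g=4 f=11, (5,4) g=3 f=9, (6,4) g=2 f=9, (7,5) g=2 f=11, (7,6) g=1 f=11]; closed=[(2,5), (3,5), (4,5), (5,5), (6,5), (6,6)]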